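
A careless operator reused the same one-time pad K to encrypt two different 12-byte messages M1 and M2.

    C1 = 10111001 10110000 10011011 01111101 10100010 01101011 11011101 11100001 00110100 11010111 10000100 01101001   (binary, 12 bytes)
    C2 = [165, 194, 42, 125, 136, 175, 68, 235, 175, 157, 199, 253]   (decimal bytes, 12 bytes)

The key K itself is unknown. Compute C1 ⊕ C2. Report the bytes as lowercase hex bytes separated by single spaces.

C1 ⊕ C2 = (M1 ⊕ K) ⊕ (M2 ⊕ K) = M1 ⊕ M2 — the shared key cancels under XOR.
185 XOR 165 =  28
176 XOR 194 = 114
155 XOR  42 = 177
125 XOR 125 =   0
162 XOR 136 =  42
107 XOR 175 = 196
221 XOR  68 = 153
225 XOR 235 =  10
 52 XOR 175 = 155
215 XOR 157 =  74
132 XOR 199 =  67
105 XOR 253 = 148

1c 72 b1 00 2a c4 99 0a 9b 4a 43 94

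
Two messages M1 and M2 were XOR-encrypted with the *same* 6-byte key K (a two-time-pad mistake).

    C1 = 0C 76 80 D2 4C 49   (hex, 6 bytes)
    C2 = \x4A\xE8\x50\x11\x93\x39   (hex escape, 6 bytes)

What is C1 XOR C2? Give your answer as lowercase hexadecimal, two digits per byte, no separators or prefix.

C1 ⊕ C2 = (M1 ⊕ K) ⊕ (M2 ⊕ K) = M1 ⊕ M2 — the shared key cancels under XOR.
0c ⊕ 4a = 46
76 ⊕ e8 = 9e
80 ⊕ 50 = d0
d2 ⊕ 11 = c3
4c ⊕ 93 = df
49 ⊕ 39 = 70

469ed0c3df70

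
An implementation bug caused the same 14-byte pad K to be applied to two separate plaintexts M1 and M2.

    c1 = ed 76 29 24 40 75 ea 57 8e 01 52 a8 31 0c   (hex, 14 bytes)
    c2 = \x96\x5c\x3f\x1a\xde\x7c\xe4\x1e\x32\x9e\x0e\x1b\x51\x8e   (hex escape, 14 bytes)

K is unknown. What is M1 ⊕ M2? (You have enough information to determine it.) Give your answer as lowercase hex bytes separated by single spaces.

7b 2a 16 3e 9e 09 0e 49 bc 9f 5c b3 60 82

c1 ⊕ c2 = (M1 ⊕ K) ⊕ (M2 ⊕ K) = M1 ⊕ M2 — the shared key cancels under XOR.
ed ⊕ 96 = 7b
76 ⊕ 5c = 2a
29 ⊕ 3f = 16
24 ⊕ 1a = 3e
40 ⊕ de = 9e
75 ⊕ 7c = 09
ea ⊕ e4 = 0e
57 ⊕ 1e = 49
8e ⊕ 32 = bc
01 ⊕ 9e = 9f
52 ⊕ 0e = 5c
a8 ⊕ 1b = b3
31 ⊕ 51 = 60
0c ⊕ 8e = 82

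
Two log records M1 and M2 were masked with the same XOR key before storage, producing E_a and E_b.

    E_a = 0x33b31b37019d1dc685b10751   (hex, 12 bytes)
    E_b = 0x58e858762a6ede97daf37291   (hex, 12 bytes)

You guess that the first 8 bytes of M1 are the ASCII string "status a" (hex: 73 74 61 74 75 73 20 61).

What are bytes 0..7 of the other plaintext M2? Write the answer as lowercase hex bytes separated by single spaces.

First, E_a ⊕ E_b = (M1 ⊕ K) ⊕ (M2 ⊕ K) = M1 ⊕ M2, so the key drops out. Then M2 = (M1 ⊕ M2) ⊕ M1 over the first 8 bytes.
byte 0: (33 XOR 58) XOR 73 = 6b XOR 73 = 18
byte 1: (b3 XOR e8) XOR 74 = 5b XOR 74 = 2f
byte 2: (1b XOR 58) XOR 61 = 43 XOR 61 = 22
byte 3: (37 XOR 76) XOR 74 = 41 XOR 74 = 35
byte 4: (01 XOR 2a) XOR 75 = 2b XOR 75 = 5e
byte 5: (9d XOR 6e) XOR 73 = f3 XOR 73 = 80
byte 6: (1d XOR de) XOR 20 = c3 XOR 20 = e3
byte 7: (c6 XOR 97) XOR 61 = 51 XOR 61 = 30

18 2f 22 35 5e 80 e3 30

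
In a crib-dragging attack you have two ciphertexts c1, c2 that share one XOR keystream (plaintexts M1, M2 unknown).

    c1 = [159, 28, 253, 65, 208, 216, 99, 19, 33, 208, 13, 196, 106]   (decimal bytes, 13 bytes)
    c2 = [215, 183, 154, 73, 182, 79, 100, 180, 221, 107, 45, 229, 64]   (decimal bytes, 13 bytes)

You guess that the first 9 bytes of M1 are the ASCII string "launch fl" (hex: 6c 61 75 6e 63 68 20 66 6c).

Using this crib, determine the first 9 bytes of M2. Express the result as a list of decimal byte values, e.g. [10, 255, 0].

[36, 202, 18, 102, 5, 255, 39, 193, 144]

First, c1 ⊕ c2 = (M1 ⊕ K) ⊕ (M2 ⊕ K) = M1 ⊕ M2, so the key drops out. Then M2 = (M1 ⊕ M2) ⊕ M1 over the first 9 bytes.
byte 0: (9f xor d7) xor 6c = 48 xor 6c = 24
byte 1: (1c xor b7) xor 61 = ab xor 61 = ca
byte 2: (fd xor 9a) xor 75 = 67 xor 75 = 12
byte 3: (41 xor 49) xor 6e = 08 xor 6e = 66
byte 4: (d0 xor b6) xor 63 = 66 xor 63 = 05
byte 5: (d8 xor 4f) xor 68 = 97 xor 68 = ff
byte 6: (63 xor 64) xor 20 = 07 xor 20 = 27
byte 7: (13 xor b4) xor 66 = a7 xor 66 = c1
byte 8: (21 xor dd) xor 6c = fc xor 6c = 90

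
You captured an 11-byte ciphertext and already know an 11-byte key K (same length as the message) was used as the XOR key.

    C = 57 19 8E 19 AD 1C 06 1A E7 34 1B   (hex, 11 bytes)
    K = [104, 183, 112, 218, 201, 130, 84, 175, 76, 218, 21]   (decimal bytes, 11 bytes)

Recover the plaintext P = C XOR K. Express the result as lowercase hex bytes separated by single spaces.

3f ae fe c3 64 9e 52 b5 ab ee 0e

byte 0:  87 XOR 104 =  63
byte 1:  25 XOR 183 = 174
byte 2: 142 XOR 112 = 254
byte 3:  25 XOR 218 = 195
byte 4: 173 XOR 201 = 100
byte 5:  28 XOR 130 = 158
byte 6:   6 XOR  84 =  82
byte 7:  26 XOR 175 = 181
byte 8: 231 XOR  76 = 171
byte 9:  52 XOR 218 = 238
byte 10:  27 XOR  21 =  14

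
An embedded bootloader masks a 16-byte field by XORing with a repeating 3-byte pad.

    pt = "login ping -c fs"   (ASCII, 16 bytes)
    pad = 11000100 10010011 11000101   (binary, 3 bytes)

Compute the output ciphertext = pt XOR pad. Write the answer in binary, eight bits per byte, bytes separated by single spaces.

10101000 11111100 10100010 10101101 11111101 11100101 10110100 11111010 10101011 10100011 10110011 11101000 10100111 10110011 10100011 10110111

The 3-byte key repeats, so the effective keystream is c4 93 c5 c4 93 c5 c4 93 c5 c4 93 c5 c4 93 c5 c4.
byte 0: 01101100 XOR 11000100 = 10101000
byte 1: 01101111 XOR 10010011 = 11111100
byte 2: 01100111 XOR 11000101 = 10100010
byte 3: 01101001 XOR 11000100 = 10101101
byte 4: 01101110 XOR 10010011 = 11111101
byte 5: 00100000 XOR 11000101 = 11100101
byte 6: 01110000 XOR 11000100 = 10110100
byte 7: 01101001 XOR 10010011 = 11111010
byte 8: 01101110 XOR 11000101 = 10101011
byte 9: 01100111 XOR 11000100 = 10100011
byte 10: 00100000 XOR 10010011 = 10110011
byte 11: 00101101 XOR 11000101 = 11101000
byte 12: 01100011 XOR 11000100 = 10100111
byte 13: 00100000 XOR 10010011 = 10110011
byte 14: 01100110 XOR 11000101 = 10100011
byte 15: 01110011 XOR 11000100 = 10110111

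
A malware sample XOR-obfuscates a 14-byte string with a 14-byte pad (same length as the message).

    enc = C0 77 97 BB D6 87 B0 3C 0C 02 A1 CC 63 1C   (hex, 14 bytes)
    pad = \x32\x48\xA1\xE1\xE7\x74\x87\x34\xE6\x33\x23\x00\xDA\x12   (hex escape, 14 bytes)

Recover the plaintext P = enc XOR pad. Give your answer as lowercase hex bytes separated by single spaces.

byte 0: 192 ^  50 = 242
byte 1: 119 ^  72 =  63
byte 2: 151 ^ 161 =  54
byte 3: 187 ^ 225 =  90
byte 4: 214 ^ 231 =  49
byte 5: 135 ^ 116 = 243
byte 6: 176 ^ 135 =  55
byte 7:  60 ^  52 =   8
byte 8:  12 ^ 230 = 234
byte 9:   2 ^  51 =  49
byte 10: 161 ^  35 = 130
byte 11: 204 ^   0 = 204
byte 12:  99 ^ 218 = 185
byte 13:  28 ^  18 =  14

f2 3f 36 5a 31 f3 37 08 ea 31 82 cc b9 0e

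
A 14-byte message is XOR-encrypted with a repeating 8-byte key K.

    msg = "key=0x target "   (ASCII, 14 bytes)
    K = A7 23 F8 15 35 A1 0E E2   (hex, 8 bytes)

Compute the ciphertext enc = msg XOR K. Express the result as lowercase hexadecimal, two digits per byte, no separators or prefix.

The 8-byte key repeats, so the effective keystream is a7 23 f8 15 35 a1 0e e2 a7 23 f8 15 35 a1.
byte 0: 6b xor a7 = cc
byte 1: 65 xor 23 = 46
byte 2: 79 xor f8 = 81
byte 3: 3d xor 15 = 28
byte 4: 30 xor 35 = 05
byte 5: 78 xor a1 = d9
byte 6: 20 xor 0e = 2e
byte 7: 74 xor e2 = 96
byte 8: 61 xor a7 = c6
byte 9: 72 xor 23 = 51
byte 10: 67 xor f8 = 9f
byte 11: 65 xor 15 = 70
byte 12: 74 xor 35 = 41
byte 13: 20 xor a1 = 81

cc46812805d92e96c6519f704181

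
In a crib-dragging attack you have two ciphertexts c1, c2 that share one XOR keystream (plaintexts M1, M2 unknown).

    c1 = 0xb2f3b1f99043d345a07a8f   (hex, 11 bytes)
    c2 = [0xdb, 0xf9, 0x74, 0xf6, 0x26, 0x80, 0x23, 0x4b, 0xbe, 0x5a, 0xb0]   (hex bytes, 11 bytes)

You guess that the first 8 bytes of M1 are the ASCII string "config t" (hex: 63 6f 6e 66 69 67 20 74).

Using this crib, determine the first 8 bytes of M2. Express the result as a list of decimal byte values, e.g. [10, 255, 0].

First, c1 ⊕ c2 = (M1 ⊕ K) ⊕ (M2 ⊕ K) = M1 ⊕ M2, so the key drops out. Then M2 = (M1 ⊕ M2) ⊕ M1 over the first 8 bytes.
byte 0: (b2 XOR db) XOR 63 = 69 XOR 63 = 0a
byte 1: (f3 XOR f9) XOR 6f = 0a XOR 6f = 65
byte 2: (b1 XOR 74) XOR 6e = c5 XOR 6e = ab
byte 3: (f9 XOR f6) XOR 66 = 0f XOR 66 = 69
byte 4: (90 XOR 26) XOR 69 = b6 XOR 69 = df
byte 5: (43 XOR 80) XOR 67 = c3 XOR 67 = a4
byte 6: (d3 XOR 23) XOR 20 = f0 XOR 20 = d0
byte 7: (45 XOR 4b) XOR 74 = 0e XOR 74 = 7a

[10, 101, 171, 105, 223, 164, 208, 122]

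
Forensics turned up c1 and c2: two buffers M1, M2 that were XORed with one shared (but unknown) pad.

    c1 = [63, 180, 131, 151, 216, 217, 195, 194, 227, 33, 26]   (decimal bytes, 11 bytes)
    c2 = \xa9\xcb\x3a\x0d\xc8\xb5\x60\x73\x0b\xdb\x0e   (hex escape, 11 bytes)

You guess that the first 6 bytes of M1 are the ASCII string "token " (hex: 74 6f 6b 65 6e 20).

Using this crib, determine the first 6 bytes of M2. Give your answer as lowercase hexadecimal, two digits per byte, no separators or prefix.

First, c1 ⊕ c2 = (M1 ⊕ K) ⊕ (M2 ⊕ K) = M1 ⊕ M2, so the key drops out. Then M2 = (M1 ⊕ M2) ⊕ M1 over the first 6 bytes.
byte 0: (3f XOR a9) XOR 74 = 96 XOR 74 = e2
byte 1: (b4 XOR cb) XOR 6f = 7f XOR 6f = 10
byte 2: (83 XOR 3a) XOR 6b = b9 XOR 6b = d2
byte 3: (97 XOR 0d) XOR 65 = 9a XOR 65 = ff
byte 4: (d8 XOR c8) XOR 6e = 10 XOR 6e = 7e
byte 5: (d9 XOR b5) XOR 20 = 6c XOR 20 = 4c

e210d2ff7e4c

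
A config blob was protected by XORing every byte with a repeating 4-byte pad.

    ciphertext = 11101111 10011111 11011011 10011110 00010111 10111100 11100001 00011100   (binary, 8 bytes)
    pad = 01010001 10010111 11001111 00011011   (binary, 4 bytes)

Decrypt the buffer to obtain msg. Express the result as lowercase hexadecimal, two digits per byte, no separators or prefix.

be081485462b2e07

The 4-byte key repeats, so the effective keystream is 51 97 cf 1b 51 97 cf 1b.
byte 0: ef ^ 51 = be
byte 1: 9f ^ 97 = 08
byte 2: db ^ cf = 14
byte 3: 9e ^ 1b = 85
byte 4: 17 ^ 51 = 46
byte 5: bc ^ 97 = 2b
byte 6: e1 ^ cf = 2e
byte 7: 1c ^ 1b = 07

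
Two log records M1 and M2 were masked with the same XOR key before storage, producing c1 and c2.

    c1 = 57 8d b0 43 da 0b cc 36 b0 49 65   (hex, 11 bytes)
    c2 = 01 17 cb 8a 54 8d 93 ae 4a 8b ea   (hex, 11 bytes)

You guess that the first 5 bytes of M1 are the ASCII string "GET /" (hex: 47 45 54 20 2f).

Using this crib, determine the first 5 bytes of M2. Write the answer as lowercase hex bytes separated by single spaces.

First, c1 ⊕ c2 = (M1 ⊕ K) ⊕ (M2 ⊕ K) = M1 ⊕ M2, so the key drops out. Then M2 = (M1 ⊕ M2) ⊕ M1 over the first 5 bytes.
byte 0: (57 xor 01) xor 47 = 56 xor 47 = 11
byte 1: (8d xor 17) xor 45 = 9a xor 45 = df
byte 2: (b0 xor cb) xor 54 = 7b xor 54 = 2f
byte 3: (43 xor 8a) xor 20 = c9 xor 20 = e9
byte 4: (da xor 54) xor 2f = 8e xor 2f = a1

11 df 2f e9 a1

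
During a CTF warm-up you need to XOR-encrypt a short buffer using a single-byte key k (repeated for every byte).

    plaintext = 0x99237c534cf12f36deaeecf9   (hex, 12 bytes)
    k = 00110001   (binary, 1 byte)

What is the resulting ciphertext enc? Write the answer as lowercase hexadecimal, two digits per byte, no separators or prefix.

a8124d627dc01e07ef9fddc8

The 1-byte key repeats, so the effective keystream is 31 31 31 31 31 31 31 31 31 31 31 31.
byte 0: 99 XOR 31 = a8
byte 1: 23 XOR 31 = 12
byte 2: 7c XOR 31 = 4d
byte 3: 53 XOR 31 = 62
byte 4: 4c XOR 31 = 7d
byte 5: f1 XOR 31 = c0
byte 6: 2f XOR 31 = 1e
byte 7: 36 XOR 31 = 07
byte 8: de XOR 31 = ef
byte 9: ae XOR 31 = 9f
byte 10: ec XOR 31 = dd
byte 11: f9 XOR 31 = c8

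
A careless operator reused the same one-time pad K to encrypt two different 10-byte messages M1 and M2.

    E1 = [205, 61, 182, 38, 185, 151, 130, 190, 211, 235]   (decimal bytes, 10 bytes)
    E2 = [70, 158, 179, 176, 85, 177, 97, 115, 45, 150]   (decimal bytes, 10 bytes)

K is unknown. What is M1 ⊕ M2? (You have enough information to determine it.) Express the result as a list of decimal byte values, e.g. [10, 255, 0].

[139, 163, 5, 150, 236, 38, 227, 205, 254, 125]

E1 ⊕ E2 = (M1 ⊕ K) ⊕ (M2 ⊕ K) = M1 ⊕ M2 — the shared key cancels under XOR.
cd xor 46 = 8b
3d xor 9e = a3
b6 xor b3 = 05
26 xor b0 = 96
b9 xor 55 = ec
97 xor b1 = 26
82 xor 61 = e3
be xor 73 = cd
d3 xor 2d = fe
eb xor 96 = 7d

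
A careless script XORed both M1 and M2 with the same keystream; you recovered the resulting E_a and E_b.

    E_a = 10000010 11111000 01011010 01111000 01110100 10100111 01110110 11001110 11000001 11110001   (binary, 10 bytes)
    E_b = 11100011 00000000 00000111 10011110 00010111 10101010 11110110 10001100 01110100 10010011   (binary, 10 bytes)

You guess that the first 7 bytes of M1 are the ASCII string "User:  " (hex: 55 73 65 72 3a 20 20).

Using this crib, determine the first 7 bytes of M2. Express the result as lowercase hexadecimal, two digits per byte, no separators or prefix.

348b3894592da0

First, E_a ⊕ E_b = (M1 ⊕ K) ⊕ (M2 ⊕ K) = M1 ⊕ M2, so the key drops out. Then M2 = (M1 ⊕ M2) ⊕ M1 over the first 7 bytes.
byte 0: (82 XOR e3) XOR 55 = 61 XOR 55 = 34
byte 1: (f8 XOR 00) XOR 73 = f8 XOR 73 = 8b
byte 2: (5a XOR 07) XOR 65 = 5d XOR 65 = 38
byte 3: (78 XOR 9e) XOR 72 = e6 XOR 72 = 94
byte 4: (74 XOR 17) XOR 3a = 63 XOR 3a = 59
byte 5: (a7 XOR aa) XOR 20 = 0d XOR 20 = 2d
byte 6: (76 XOR f6) XOR 20 = 80 XOR 20 = a0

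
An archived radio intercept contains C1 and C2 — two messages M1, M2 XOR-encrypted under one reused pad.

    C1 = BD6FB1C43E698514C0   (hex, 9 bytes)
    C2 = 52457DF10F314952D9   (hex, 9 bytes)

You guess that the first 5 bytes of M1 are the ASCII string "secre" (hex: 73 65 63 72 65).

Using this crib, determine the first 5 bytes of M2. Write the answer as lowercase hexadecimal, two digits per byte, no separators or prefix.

9c4faf4754

First, C1 ⊕ C2 = (M1 ⊕ K) ⊕ (M2 ⊕ K) = M1 ⊕ M2, so the key drops out. Then M2 = (M1 ⊕ M2) ⊕ M1 over the first 5 bytes.
byte 0: (bd xor 52) xor 73 = ef xor 73 = 9c
byte 1: (6f xor 45) xor 65 = 2a xor 65 = 4f
byte 2: (b1 xor 7d) xor 63 = cc xor 63 = af
byte 3: (c4 xor f1) xor 72 = 35 xor 72 = 47
byte 4: (3e xor 0f) xor 65 = 31 xor 65 = 54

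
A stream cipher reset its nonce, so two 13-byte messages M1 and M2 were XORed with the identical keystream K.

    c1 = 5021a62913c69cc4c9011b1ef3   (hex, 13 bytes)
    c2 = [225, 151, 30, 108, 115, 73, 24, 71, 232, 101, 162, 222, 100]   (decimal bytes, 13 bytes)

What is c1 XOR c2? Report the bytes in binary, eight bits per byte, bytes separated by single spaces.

c1 ⊕ c2 = (M1 ⊕ K) ⊕ (M2 ⊕ K) = M1 ⊕ M2 — the shared key cancels under XOR.
01010000 ^ 11100001 = 10110001
00100001 ^ 10010111 = 10110110
10100110 ^ 00011110 = 10111000
00101001 ^ 01101100 = 01000101
00010011 ^ 01110011 = 01100000
11000110 ^ 01001001 = 10001111
10011100 ^ 00011000 = 10000100
11000100 ^ 01000111 = 10000011
11001001 ^ 11101000 = 00100001
00000001 ^ 01100101 = 01100100
00011011 ^ 10100010 = 10111001
00011110 ^ 11011110 = 11000000
11110011 ^ 01100100 = 10010111

10110001 10110110 10111000 01000101 01100000 10001111 10000100 10000011 00100001 01100100 10111001 11000000 10010111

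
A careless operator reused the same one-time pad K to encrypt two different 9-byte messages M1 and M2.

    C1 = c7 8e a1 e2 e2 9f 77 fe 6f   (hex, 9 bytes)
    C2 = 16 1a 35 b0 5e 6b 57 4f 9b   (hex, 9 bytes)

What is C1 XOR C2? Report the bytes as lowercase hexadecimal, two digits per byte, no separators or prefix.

d1949452bcf420b1f4

C1 ⊕ C2 = (M1 ⊕ K) ⊕ (M2 ⊕ K) = M1 ⊕ M2 — the shared key cancels under XOR.
byte 0: c7 xor 16 = d1
byte 1: 8e xor 1a = 94
byte 2: a1 xor 35 = 94
byte 3: e2 xor b0 = 52
byte 4: e2 xor 5e = bc
byte 5: 9f xor 6b = f4
byte 6: 77 xor 57 = 20
byte 7: fe xor 4f = b1
byte 8: 6f xor 9b = f4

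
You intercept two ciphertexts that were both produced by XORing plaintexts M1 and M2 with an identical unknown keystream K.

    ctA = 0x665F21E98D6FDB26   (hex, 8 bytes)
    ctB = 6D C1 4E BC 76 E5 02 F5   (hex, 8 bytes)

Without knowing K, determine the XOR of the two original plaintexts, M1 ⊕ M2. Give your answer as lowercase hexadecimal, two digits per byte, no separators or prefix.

ctA ⊕ ctB = (M1 ⊕ K) ⊕ (M2 ⊕ K) = M1 ⊕ M2 — the shared key cancels under XOR.
01100110 XOR 01101101 = 00001011
01011111 XOR 11000001 = 10011110
00100001 XOR 01001110 = 01101111
11101001 XOR 10111100 = 01010101
10001101 XOR 01110110 = 11111011
01101111 XOR 11100101 = 10001010
11011011 XOR 00000010 = 11011001
00100110 XOR 11110101 = 11010011

0b9e6f55fb8ad9d3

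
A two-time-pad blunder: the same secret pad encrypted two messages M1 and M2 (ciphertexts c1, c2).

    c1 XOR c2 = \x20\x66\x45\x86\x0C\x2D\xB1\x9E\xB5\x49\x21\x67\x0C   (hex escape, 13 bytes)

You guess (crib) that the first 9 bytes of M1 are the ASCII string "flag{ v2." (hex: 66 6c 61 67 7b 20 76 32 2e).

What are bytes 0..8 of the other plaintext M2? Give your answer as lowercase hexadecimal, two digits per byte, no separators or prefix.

Since c1 ⊕ c2 = M1 ⊕ M2, XORing with the guessed M1 bytes yields the corresponding M2 bytes: M2 = (c1 ⊕ c2) ⊕ M1.
20 ⊕ 66 = 46
66 ⊕ 6c = 0a
45 ⊕ 61 = 24
86 ⊕ 67 = e1
0c ⊕ 7b = 77
2d ⊕ 20 = 0d
b1 ⊕ 76 = c7
9e ⊕ 32 = ac
b5 ⊕ 2e = 9b

460a24e1770dc7ac9b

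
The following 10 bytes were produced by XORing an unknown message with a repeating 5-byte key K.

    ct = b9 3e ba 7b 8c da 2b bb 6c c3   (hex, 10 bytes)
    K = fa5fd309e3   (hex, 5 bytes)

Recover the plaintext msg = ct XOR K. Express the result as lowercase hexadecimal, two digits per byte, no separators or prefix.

The 5-byte key repeats, so the effective keystream is fa 5f d3 09 e3 fa 5f d3 09 e3.
byte 0: b9 ^ fa = 43
byte 1: 3e ^ 5f = 61
byte 2: ba ^ d3 = 69
byte 3: 7b ^ 09 = 72
byte 4: 8c ^ e3 = 6f
byte 5: da ^ fa = 20
byte 6: 2b ^ 5f = 74
byte 7: bb ^ d3 = 68
byte 8: 6c ^ 09 = 65
byte 9: c3 ^ e3 = 20

436169726f2074686520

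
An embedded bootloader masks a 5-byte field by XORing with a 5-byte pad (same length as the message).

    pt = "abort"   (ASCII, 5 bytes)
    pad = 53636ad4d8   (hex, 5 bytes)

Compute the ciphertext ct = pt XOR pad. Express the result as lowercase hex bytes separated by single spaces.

32 01 05 a6 ac

61 xor 53 = 32
62 xor 63 = 01
6f xor 6a = 05
72 xor d4 = a6
74 xor d8 = ac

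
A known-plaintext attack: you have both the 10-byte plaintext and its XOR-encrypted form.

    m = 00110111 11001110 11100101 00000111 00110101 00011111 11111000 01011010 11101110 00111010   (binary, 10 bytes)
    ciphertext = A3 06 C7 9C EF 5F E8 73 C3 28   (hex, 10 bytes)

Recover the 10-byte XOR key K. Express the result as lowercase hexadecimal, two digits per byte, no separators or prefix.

94c8229bda4010292d12

Since ciphertext = m ⊕ K, XORing both sides with m gives K = m ⊕ ciphertext.
byte 0: 37 XOR a3 = 94
byte 1: ce XOR 06 = c8
byte 2: e5 XOR c7 = 22
byte 3: 07 XOR 9c = 9b
byte 4: 35 XOR ef = da
byte 5: 1f XOR 5f = 40
byte 6: f8 XOR e8 = 10
byte 7: 5a XOR 73 = 29
byte 8: ee XOR c3 = 2d
byte 9: 3a XOR 28 = 12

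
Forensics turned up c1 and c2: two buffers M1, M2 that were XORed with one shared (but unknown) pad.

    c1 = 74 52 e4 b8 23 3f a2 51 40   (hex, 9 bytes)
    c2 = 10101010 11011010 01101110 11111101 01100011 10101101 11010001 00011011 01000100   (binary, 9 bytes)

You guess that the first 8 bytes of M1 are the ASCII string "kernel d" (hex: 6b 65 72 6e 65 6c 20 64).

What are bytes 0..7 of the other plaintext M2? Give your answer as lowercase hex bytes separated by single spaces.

b5 ed f8 2b 25 fe 53 2e

First, c1 ⊕ c2 = (M1 ⊕ K) ⊕ (M2 ⊕ K) = M1 ⊕ M2, so the key drops out. Then M2 = (M1 ⊕ M2) ⊕ M1 over the first 8 bytes.
byte 0: (74 ⊕ aa) ⊕ 6b = de ⊕ 6b = b5
byte 1: (52 ⊕ da) ⊕ 65 = 88 ⊕ 65 = ed
byte 2: (e4 ⊕ 6e) ⊕ 72 = 8a ⊕ 72 = f8
byte 3: (b8 ⊕ fd) ⊕ 6e = 45 ⊕ 6e = 2b
byte 4: (23 ⊕ 63) ⊕ 65 = 40 ⊕ 65 = 25
byte 5: (3f ⊕ ad) ⊕ 6c = 92 ⊕ 6c = fe
byte 6: (a2 ⊕ d1) ⊕ 20 = 73 ⊕ 20 = 53
byte 7: (51 ⊕ 1b) ⊕ 64 = 4a ⊕ 64 = 2e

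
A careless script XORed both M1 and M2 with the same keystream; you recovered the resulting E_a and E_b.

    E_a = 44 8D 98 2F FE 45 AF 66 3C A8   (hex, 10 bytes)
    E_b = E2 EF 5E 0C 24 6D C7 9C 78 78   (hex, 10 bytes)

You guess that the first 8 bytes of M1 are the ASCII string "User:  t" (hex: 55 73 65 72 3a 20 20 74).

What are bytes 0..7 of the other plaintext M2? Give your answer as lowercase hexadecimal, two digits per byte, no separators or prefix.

f311a351e008488e

First, E_a ⊕ E_b = (M1 ⊕ K) ⊕ (M2 ⊕ K) = M1 ⊕ M2, so the key drops out. Then M2 = (M1 ⊕ M2) ⊕ M1 over the first 8 bytes.
byte 0: (44 XOR e2) XOR 55 = a6 XOR 55 = f3
byte 1: (8d XOR ef) XOR 73 = 62 XOR 73 = 11
byte 2: (98 XOR 5e) XOR 65 = c6 XOR 65 = a3
byte 3: (2f XOR 0c) XOR 72 = 23 XOR 72 = 51
byte 4: (fe XOR 24) XOR 3a = da XOR 3a = e0
byte 5: (45 XOR 6d) XOR 20 = 28 XOR 20 = 08
byte 6: (af XOR c7) XOR 20 = 68 XOR 20 = 48
byte 7: (66 XOR 9c) XOR 74 = fa XOR 74 = 8e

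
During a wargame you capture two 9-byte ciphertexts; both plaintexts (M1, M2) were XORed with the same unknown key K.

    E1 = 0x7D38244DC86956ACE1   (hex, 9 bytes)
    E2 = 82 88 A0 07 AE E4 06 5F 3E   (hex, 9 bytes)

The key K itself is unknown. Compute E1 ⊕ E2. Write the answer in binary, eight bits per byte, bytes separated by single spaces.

E1 ⊕ E2 = (M1 ⊕ K) ⊕ (M2 ⊕ K) = M1 ⊕ M2 — the shared key cancels under XOR.
byte 0: 125 xor 130 = 255
byte 1:  56 xor 136 = 176
byte 2:  36 xor 160 = 132
byte 3:  77 xor   7 =  74
byte 4: 200 xor 174 = 102
byte 5: 105 xor 228 = 141
byte 6:  86 xor   6 =  80
byte 7: 172 xor  95 = 243
byte 8: 225 xor  62 = 223

11111111 10110000 10000100 01001010 01100110 10001101 01010000 11110011 11011111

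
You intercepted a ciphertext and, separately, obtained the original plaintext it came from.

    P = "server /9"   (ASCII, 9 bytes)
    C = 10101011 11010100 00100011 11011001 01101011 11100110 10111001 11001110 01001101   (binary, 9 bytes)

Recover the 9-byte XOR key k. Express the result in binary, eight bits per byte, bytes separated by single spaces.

11011000 10110001 01010001 10101111 00001110 10010100 10011001 11100001 01110100

Since C = P ⊕ k, XORing both sides with P gives k = P ⊕ C.
byte 0: 115 xor 171 = 216
byte 1: 101 xor 212 = 177
byte 2: 114 xor  35 =  81
byte 3: 118 xor 217 = 175
byte 4: 101 xor 107 =  14
byte 5: 114 xor 230 = 148
byte 6:  32 xor 185 = 153
byte 7:  47 xor 206 = 225
byte 8:  57 xor  77 = 116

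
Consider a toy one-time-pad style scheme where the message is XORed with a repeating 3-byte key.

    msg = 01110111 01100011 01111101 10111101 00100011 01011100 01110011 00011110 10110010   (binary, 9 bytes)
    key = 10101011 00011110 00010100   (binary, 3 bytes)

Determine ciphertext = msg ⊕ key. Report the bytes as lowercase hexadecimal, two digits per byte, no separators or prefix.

dc7d69163d48d800a6

The 3-byte key repeats, so the effective keystream is ab 1e 14 ab 1e 14 ab 1e 14.
byte 0: 119 xor 171 = 220
byte 1:  99 xor  30 = 125
byte 2: 125 xor  20 = 105
byte 3: 189 xor 171 =  22
byte 4:  35 xor  30 =  61
byte 5:  92 xor  20 =  72
byte 6: 115 xor 171 = 216
byte 7:  30 xor  30 =   0
byte 8: 178 xor  20 = 166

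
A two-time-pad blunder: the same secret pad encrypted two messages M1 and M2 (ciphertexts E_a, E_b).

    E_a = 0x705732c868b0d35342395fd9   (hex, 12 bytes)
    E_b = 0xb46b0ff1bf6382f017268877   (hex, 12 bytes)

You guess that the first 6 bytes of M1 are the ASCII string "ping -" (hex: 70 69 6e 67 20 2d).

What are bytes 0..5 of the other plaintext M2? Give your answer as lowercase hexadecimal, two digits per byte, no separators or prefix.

b455535ef7fe

First, E_a ⊕ E_b = (M1 ⊕ K) ⊕ (M2 ⊕ K) = M1 ⊕ M2, so the key drops out. Then M2 = (M1 ⊕ M2) ⊕ M1 over the first 6 bytes.
byte 0: (70 xor b4) xor 70 = c4 xor 70 = b4
byte 1: (57 xor 6b) xor 69 = 3c xor 69 = 55
byte 2: (32 xor 0f) xor 6e = 3d xor 6e = 53
byte 3: (c8 xor f1) xor 67 = 39 xor 67 = 5e
byte 4: (68 xor bf) xor 20 = d7 xor 20 = f7
byte 5: (b0 xor 63) xor 2d = d3 xor 2d = fe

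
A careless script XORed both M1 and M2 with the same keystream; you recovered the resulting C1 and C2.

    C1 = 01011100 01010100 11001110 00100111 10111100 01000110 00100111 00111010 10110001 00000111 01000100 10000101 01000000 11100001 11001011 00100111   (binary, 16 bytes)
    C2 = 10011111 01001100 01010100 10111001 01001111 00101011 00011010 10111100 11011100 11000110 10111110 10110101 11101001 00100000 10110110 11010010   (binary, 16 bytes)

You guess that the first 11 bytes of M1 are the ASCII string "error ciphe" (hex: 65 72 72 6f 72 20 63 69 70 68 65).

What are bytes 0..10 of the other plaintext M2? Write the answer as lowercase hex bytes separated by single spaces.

a6 6a e8 f1 81 4d 5e ef 1d a9 9f

First, C1 ⊕ C2 = (M1 ⊕ K) ⊕ (M2 ⊕ K) = M1 ⊕ M2, so the key drops out. Then M2 = (M1 ⊕ M2) ⊕ M1 over the first 11 bytes.
byte 0: (5c ⊕ 9f) ⊕ 65 = c3 ⊕ 65 = a6
byte 1: (54 ⊕ 4c) ⊕ 72 = 18 ⊕ 72 = 6a
byte 2: (ce ⊕ 54) ⊕ 72 = 9a ⊕ 72 = e8
byte 3: (27 ⊕ b9) ⊕ 6f = 9e ⊕ 6f = f1
byte 4: (bc ⊕ 4f) ⊕ 72 = f3 ⊕ 72 = 81
byte 5: (46 ⊕ 2b) ⊕ 20 = 6d ⊕ 20 = 4d
byte 6: (27 ⊕ 1a) ⊕ 63 = 3d ⊕ 63 = 5e
byte 7: (3a ⊕ bc) ⊕ 69 = 86 ⊕ 69 = ef
byte 8: (b1 ⊕ dc) ⊕ 70 = 6d ⊕ 70 = 1d
byte 9: (07 ⊕ c6) ⊕ 68 = c1 ⊕ 68 = a9
byte 10: (44 ⊕ be) ⊕ 65 = fa ⊕ 65 = 9f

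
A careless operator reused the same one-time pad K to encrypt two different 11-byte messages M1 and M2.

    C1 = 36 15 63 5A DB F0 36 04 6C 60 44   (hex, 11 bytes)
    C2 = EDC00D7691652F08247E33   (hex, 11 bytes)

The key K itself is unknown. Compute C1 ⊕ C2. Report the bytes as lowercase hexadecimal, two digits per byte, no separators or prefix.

dbd56e2c4a95190c481e77

C1 ⊕ C2 = (M1 ⊕ K) ⊕ (M2 ⊕ K) = M1 ⊕ M2 — the shared key cancels under XOR.
36 ^ ed = db
15 ^ c0 = d5
63 ^ 0d = 6e
5a ^ 76 = 2c
db ^ 91 = 4a
f0 ^ 65 = 95
36 ^ 2f = 19
04 ^ 08 = 0c
6c ^ 24 = 48
60 ^ 7e = 1e
44 ^ 33 = 77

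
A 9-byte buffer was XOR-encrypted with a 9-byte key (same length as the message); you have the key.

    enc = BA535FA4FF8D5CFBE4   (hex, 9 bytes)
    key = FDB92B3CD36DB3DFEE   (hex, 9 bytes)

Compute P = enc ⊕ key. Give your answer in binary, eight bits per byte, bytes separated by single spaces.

01000111 11101010 01110100 10011000 00101100 11100000 11101111 00100100 00001010

ba ^ fd = 47
53 ^ b9 = ea
5f ^ 2b = 74
a4 ^ 3c = 98
ff ^ d3 = 2c
8d ^ 6d = e0
5c ^ b3 = ef
fb ^ df = 24
e4 ^ ee = 0a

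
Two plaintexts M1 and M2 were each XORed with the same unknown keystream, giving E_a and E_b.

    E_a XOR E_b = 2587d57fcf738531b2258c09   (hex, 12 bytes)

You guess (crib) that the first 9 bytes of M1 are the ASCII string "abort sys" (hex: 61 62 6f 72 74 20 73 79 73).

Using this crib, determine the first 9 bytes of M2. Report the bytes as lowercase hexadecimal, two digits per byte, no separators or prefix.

Since E_a ⊕ E_b = M1 ⊕ M2, XORing with the guessed M1 bytes yields the corresponding M2 bytes: M2 = (E_a ⊕ E_b) ⊕ M1.
byte 0: 00100101 XOR 01100001 = 01000100
byte 1: 10000111 XOR 01100010 = 11100101
byte 2: 11010101 XOR 01101111 = 10111010
byte 3: 01111111 XOR 01110010 = 00001101
byte 4: 11001111 XOR 01110100 = 10111011
byte 5: 01110011 XOR 00100000 = 01010011
byte 6: 10000101 XOR 01110011 = 11110110
byte 7: 00110001 XOR 01111001 = 01001000
byte 8: 10110010 XOR 01110011 = 11000001

44e5ba0dbb53f648c1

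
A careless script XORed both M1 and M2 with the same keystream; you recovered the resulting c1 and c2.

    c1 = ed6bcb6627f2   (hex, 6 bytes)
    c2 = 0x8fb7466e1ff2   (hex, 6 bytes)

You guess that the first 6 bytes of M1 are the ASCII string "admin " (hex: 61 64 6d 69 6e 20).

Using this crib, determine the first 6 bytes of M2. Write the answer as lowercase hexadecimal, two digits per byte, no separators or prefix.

03b8e0615620

First, c1 ⊕ c2 = (M1 ⊕ K) ⊕ (M2 ⊕ K) = M1 ⊕ M2, so the key drops out. Then M2 = (M1 ⊕ M2) ⊕ M1 over the first 6 bytes.
byte 0: (ed xor 8f) xor 61 = 62 xor 61 = 03
byte 1: (6b xor b7) xor 64 = dc xor 64 = b8
byte 2: (cb xor 46) xor 6d = 8d xor 6d = e0
byte 3: (66 xor 6e) xor 69 = 08 xor 69 = 61
byte 4: (27 xor 1f) xor 6e = 38 xor 6e = 56
byte 5: (f2 xor f2) xor 20 = 00 xor 20 = 20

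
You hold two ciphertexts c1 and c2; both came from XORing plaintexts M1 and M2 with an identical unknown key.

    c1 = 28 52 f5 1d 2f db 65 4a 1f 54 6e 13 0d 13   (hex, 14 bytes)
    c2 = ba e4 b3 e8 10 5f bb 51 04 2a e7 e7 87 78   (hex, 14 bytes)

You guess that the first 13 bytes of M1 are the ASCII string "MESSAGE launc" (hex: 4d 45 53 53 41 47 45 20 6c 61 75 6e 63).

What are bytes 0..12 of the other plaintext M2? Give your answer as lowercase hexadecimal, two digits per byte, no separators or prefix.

First, c1 ⊕ c2 = (M1 ⊕ K) ⊕ (M2 ⊕ K) = M1 ⊕ M2, so the key drops out. Then M2 = (M1 ⊕ M2) ⊕ M1 over the first 13 bytes.
byte 0: (28 ^ ba) ^ 4d = 92 ^ 4d = df
byte 1: (52 ^ e4) ^ 45 = b6 ^ 45 = f3
byte 2: (f5 ^ b3) ^ 53 = 46 ^ 53 = 15
byte 3: (1d ^ e8) ^ 53 = f5 ^ 53 = a6
byte 4: (2f ^ 10) ^ 41 = 3f ^ 41 = 7e
byte 5: (db ^ 5f) ^ 47 = 84 ^ 47 = c3
byte 6: (65 ^ bb) ^ 45 = de ^ 45 = 9b
byte 7: (4a ^ 51) ^ 20 = 1b ^ 20 = 3b
byte 8: (1f ^ 04) ^ 6c = 1b ^ 6c = 77
byte 9: (54 ^ 2a) ^ 61 = 7e ^ 61 = 1f
byte 10: (6e ^ e7) ^ 75 = 89 ^ 75 = fc
byte 11: (13 ^ e7) ^ 6e = f4 ^ 6e = 9a
byte 12: (0d ^ 87) ^ 63 = 8a ^ 63 = e9

dff315a67ec39b3b771ffc9ae9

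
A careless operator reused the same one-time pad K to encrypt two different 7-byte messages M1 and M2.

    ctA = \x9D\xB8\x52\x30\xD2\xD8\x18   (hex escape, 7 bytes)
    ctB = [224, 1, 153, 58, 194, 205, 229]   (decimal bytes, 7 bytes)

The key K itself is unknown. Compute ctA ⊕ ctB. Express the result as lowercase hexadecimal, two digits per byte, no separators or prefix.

7db9cb0a1015fd

ctA ⊕ ctB = (M1 ⊕ K) ⊕ (M2 ⊕ K) = M1 ⊕ M2 — the shared key cancels under XOR.
9d ⊕ e0 = 7d
b8 ⊕ 01 = b9
52 ⊕ 99 = cb
30 ⊕ 3a = 0a
d2 ⊕ c2 = 10
d8 ⊕ cd = 15
18 ⊕ e5 = fd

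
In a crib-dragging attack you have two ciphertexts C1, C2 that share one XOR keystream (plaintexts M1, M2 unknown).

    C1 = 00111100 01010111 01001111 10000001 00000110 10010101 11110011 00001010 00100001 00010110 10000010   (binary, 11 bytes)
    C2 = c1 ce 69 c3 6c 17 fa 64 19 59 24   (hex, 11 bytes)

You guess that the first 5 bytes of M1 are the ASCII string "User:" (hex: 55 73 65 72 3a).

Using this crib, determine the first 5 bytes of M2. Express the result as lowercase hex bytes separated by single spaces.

First, C1 ⊕ C2 = (M1 ⊕ K) ⊕ (M2 ⊕ K) = M1 ⊕ M2, so the key drops out. Then M2 = (M1 ⊕ M2) ⊕ M1 over the first 5 bytes.
byte 0: (3c XOR c1) XOR 55 = fd XOR 55 = a8
byte 1: (57 XOR ce) XOR 73 = 99 XOR 73 = ea
byte 2: (4f XOR 69) XOR 65 = 26 XOR 65 = 43
byte 3: (81 XOR c3) XOR 72 = 42 XOR 72 = 30
byte 4: (06 XOR 6c) XOR 3a = 6a XOR 3a = 50

a8 ea 43 30 50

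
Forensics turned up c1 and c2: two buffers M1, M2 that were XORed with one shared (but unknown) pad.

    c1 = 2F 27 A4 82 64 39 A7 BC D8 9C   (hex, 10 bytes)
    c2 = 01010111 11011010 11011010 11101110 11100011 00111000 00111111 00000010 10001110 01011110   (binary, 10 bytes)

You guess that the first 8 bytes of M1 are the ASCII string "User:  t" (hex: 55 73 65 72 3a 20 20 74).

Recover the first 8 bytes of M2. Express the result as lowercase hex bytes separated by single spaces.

First, c1 ⊕ c2 = (M1 ⊕ K) ⊕ (M2 ⊕ K) = M1 ⊕ M2, so the key drops out. Then M2 = (M1 ⊕ M2) ⊕ M1 over the first 8 bytes.
byte 0: (2f XOR 57) XOR 55 = 78 XOR 55 = 2d
byte 1: (27 XOR da) XOR 73 = fd XOR 73 = 8e
byte 2: (a4 XOR da) XOR 65 = 7e XOR 65 = 1b
byte 3: (82 XOR ee) XOR 72 = 6c XOR 72 = 1e
byte 4: (64 XOR e3) XOR 3a = 87 XOR 3a = bd
byte 5: (39 XOR 38) XOR 20 = 01 XOR 20 = 21
byte 6: (a7 XOR 3f) XOR 20 = 98 XOR 20 = b8
byte 7: (bc XOR 02) XOR 74 = be XOR 74 = ca

2d 8e 1b 1e bd 21 b8 ca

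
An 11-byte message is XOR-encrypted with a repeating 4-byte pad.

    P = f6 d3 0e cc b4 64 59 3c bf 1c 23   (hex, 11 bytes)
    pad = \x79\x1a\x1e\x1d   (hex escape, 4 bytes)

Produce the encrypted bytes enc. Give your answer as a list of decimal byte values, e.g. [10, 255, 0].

The 4-byte key repeats, so the effective keystream is 79 1a 1e 1d 79 1a 1e 1d 79 1a 1e.
byte 0: 246 xor 121 = 143
byte 1: 211 xor  26 = 201
byte 2:  14 xor  30 =  16
byte 3: 204 xor  29 = 209
byte 4: 180 xor 121 = 205
byte 5: 100 xor  26 = 126
byte 6:  89 xor  30 =  71
byte 7:  60 xor  29 =  33
byte 8: 191 xor 121 = 198
byte 9:  28 xor  26 =   6
byte 10:  35 xor  30 =  61

[143, 201, 16, 209, 205, 126, 71, 33, 198, 6, 61]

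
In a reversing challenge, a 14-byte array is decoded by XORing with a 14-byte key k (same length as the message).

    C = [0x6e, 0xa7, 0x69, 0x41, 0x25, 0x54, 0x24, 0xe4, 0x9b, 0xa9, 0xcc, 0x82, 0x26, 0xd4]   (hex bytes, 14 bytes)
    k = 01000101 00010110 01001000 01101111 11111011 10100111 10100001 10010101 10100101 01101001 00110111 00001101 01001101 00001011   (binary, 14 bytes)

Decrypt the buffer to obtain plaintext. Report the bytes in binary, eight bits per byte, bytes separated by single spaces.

00101011 10110001 00100001 00101110 11011110 11110011 10000101 01110001 00111110 11000000 11111011 10001111 01101011 11011111

XOR is its own inverse, so applying the key byte-wise gives the result directly.
6e ⊕ 45 = 2b
a7 ⊕ 16 = b1
69 ⊕ 48 = 21
41 ⊕ 6f = 2e
25 ⊕ fb = de
54 ⊕ a7 = f3
24 ⊕ a1 = 85
e4 ⊕ 95 = 71
9b ⊕ a5 = 3e
a9 ⊕ 69 = c0
cc ⊕ 37 = fb
82 ⊕ 0d = 8f
26 ⊕ 4d = 6b
d4 ⊕ 0b = df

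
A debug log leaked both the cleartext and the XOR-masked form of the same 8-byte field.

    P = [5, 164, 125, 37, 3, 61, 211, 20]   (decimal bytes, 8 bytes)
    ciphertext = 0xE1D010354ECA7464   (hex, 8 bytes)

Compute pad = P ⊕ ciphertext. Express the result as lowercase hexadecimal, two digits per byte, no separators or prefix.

e4746d104df7a770

Since ciphertext = P ⊕ pad, XORing both sides with P gives pad = P ⊕ ciphertext.
05 XOR e1 = e4
a4 XOR d0 = 74
7d XOR 10 = 6d
25 XOR 35 = 10
03 XOR 4e = 4d
3d XOR ca = f7
d3 XOR 74 = a7
14 XOR 64 = 70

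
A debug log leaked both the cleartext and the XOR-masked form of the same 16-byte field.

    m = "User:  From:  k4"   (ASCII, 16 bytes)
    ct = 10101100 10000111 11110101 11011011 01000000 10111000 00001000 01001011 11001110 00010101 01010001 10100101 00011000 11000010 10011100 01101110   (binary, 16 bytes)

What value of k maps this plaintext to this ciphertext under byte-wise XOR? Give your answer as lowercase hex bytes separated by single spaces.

f9 f4 90 a9 7a 98 28 0d bc 7a 3c 9f 38 e2 f7 5a

Since ct = m ⊕ k, XORing both sides with m gives k = m ⊕ ct.
55 ^ ac = f9
73 ^ 87 = f4
65 ^ f5 = 90
72 ^ db = a9
3a ^ 40 = 7a
20 ^ b8 = 98
20 ^ 08 = 28
46 ^ 4b = 0d
72 ^ ce = bc
6f ^ 15 = 7a
6d ^ 51 = 3c
3a ^ a5 = 9f
20 ^ 18 = 38
20 ^ c2 = e2
6b ^ 9c = f7
34 ^ 6e = 5a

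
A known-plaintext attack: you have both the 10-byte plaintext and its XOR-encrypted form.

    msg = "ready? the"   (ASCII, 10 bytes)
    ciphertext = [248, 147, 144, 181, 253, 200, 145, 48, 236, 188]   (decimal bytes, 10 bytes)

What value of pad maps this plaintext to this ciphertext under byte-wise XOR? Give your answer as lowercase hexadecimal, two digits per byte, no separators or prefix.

8af6f1d184f7b14484d9

Since ciphertext = msg ⊕ pad, XORing both sides with msg gives pad = msg ⊕ ciphertext.
72 XOR f8 = 8a
65 XOR 93 = f6
61 XOR 90 = f1
64 XOR b5 = d1
79 XOR fd = 84
3f XOR c8 = f7
20 XOR 91 = b1
74 XOR 30 = 44
68 XOR ec = 84
65 XOR bc = d9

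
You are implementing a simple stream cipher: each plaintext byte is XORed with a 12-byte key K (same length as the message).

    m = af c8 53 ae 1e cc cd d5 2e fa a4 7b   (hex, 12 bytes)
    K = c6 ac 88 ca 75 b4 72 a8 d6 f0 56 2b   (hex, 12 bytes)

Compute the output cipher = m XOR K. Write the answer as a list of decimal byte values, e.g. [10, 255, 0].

[105, 100, 219, 100, 107, 120, 191, 125, 248, 10, 242, 80]

XOR is its own inverse, so applying the key byte-wise gives the result directly.
byte 0: af xor c6 = 69
byte 1: c8 xor ac = 64
byte 2: 53 xor 88 = db
byte 3: ae xor ca = 64
byte 4: 1e xor 75 = 6b
byte 5: cc xor b4 = 78
byte 6: cd xor 72 = bf
byte 7: d5 xor a8 = 7d
byte 8: 2e xor d6 = f8
byte 9: fa xor f0 = 0a
byte 10: a4 xor 56 = f2
byte 11: 7b xor 2b = 50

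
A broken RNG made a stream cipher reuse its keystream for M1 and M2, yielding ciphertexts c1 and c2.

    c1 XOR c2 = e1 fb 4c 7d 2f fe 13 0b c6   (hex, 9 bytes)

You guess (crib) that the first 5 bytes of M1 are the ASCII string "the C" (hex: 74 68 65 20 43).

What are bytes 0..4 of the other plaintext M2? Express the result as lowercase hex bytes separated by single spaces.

95 93 29 5d 6c

Since c1 ⊕ c2 = M1 ⊕ M2, XORing with the guessed M1 bytes yields the corresponding M2 bytes: M2 = (c1 ⊕ c2) ⊕ M1.
byte 0: e1 XOR 74 = 95
byte 1: fb XOR 68 = 93
byte 2: 4c XOR 65 = 29
byte 3: 7d XOR 20 = 5d
byte 4: 2f XOR 43 = 6c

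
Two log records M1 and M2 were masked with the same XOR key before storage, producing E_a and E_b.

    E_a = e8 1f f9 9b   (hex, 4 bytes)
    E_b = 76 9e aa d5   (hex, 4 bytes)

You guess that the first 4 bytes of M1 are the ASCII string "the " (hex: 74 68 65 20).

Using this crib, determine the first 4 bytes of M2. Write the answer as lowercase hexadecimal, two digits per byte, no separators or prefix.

First, E_a ⊕ E_b = (M1 ⊕ K) ⊕ (M2 ⊕ K) = M1 ⊕ M2, so the key drops out. Then M2 = (M1 ⊕ M2) ⊕ M1 over the first 4 bytes.
byte 0: (e8 ^ 76) ^ 74 = 9e ^ 74 = ea
byte 1: (1f ^ 9e) ^ 68 = 81 ^ 68 = e9
byte 2: (f9 ^ aa) ^ 65 = 53 ^ 65 = 36
byte 3: (9b ^ d5) ^ 20 = 4e ^ 20 = 6e

eae9366e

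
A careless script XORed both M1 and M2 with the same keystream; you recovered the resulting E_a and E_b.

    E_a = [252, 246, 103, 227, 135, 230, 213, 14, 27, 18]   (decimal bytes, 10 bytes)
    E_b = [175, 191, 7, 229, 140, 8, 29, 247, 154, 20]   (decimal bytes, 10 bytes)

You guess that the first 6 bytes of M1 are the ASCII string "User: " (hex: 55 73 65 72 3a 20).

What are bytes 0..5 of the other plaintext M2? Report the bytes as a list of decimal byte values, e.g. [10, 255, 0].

[6, 58, 5, 116, 49, 206]

First, E_a ⊕ E_b = (M1 ⊕ K) ⊕ (M2 ⊕ K) = M1 ⊕ M2, so the key drops out. Then M2 = (M1 ⊕ M2) ⊕ M1 over the first 6 bytes.
byte 0: (fc xor af) xor 55 = 53 xor 55 = 06
byte 1: (f6 xor bf) xor 73 = 49 xor 73 = 3a
byte 2: (67 xor 07) xor 65 = 60 xor 65 = 05
byte 3: (e3 xor e5) xor 72 = 06 xor 72 = 74
byte 4: (87 xor 8c) xor 3a = 0b xor 3a = 31
byte 5: (e6 xor 08) xor 20 = ee xor 20 = ce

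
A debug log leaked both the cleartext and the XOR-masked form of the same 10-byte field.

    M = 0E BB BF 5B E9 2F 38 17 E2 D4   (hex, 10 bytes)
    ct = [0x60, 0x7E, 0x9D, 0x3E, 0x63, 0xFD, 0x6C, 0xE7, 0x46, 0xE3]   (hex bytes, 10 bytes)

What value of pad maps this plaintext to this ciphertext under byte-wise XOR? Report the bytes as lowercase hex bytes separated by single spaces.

6e c5 22 65 8a d2 54 f0 a4 37

Since ct = M ⊕ pad, XORing both sides with M gives pad = M ⊕ ct.
0e xor 60 = 6e
bb xor 7e = c5
bf xor 9d = 22
5b xor 3e = 65
e9 xor 63 = 8a
2f xor fd = d2
38 xor 6c = 54
17 xor e7 = f0
e2 xor 46 = a4
d4 xor e3 = 37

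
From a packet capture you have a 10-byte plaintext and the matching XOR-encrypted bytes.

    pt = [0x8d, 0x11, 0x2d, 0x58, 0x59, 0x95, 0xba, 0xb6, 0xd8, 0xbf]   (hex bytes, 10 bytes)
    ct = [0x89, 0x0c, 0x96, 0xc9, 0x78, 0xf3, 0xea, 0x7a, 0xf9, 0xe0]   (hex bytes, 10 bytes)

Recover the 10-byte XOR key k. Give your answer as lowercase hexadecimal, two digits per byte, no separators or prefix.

041dbb91216650cc215f

Since ct = pt ⊕ k, XORing both sides with pt gives k = pt ⊕ ct.
8d XOR 89 = 04
11 XOR 0c = 1d
2d XOR 96 = bb
58 XOR c9 = 91
59 XOR 78 = 21
95 XOR f3 = 66
ba XOR ea = 50
b6 XOR 7a = cc
d8 XOR f9 = 21
bf XOR e0 = 5f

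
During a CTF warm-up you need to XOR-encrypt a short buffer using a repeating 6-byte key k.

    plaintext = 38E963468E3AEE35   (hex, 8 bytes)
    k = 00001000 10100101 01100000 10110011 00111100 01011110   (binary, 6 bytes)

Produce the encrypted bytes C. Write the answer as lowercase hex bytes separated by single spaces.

30 4c 03 f5 b2 64 e6 90

The 6-byte key repeats, so the effective keystream is 08 a5 60 b3 3c 5e 08 a5.
byte 0: 38 ^ 08 = 30
byte 1: e9 ^ a5 = 4c
byte 2: 63 ^ 60 = 03
byte 3: 46 ^ b3 = f5
byte 4: 8e ^ 3c = b2
byte 5: 3a ^ 5e = 64
byte 6: ee ^ 08 = e6
byte 7: 35 ^ a5 = 90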